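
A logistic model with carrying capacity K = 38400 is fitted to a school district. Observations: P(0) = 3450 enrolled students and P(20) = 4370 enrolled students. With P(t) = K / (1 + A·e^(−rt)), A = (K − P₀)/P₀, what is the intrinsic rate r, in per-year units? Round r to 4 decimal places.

r ≈ 0.0132 per year

A = (38400 − 3450)/3450 = 10.13043
4370 = 38400/(1 + 10.13043·e^(−r·20)) → e^(−20r) = (8.78719 − 1)/10.13043 = 0.768692
r = −ln(0.768692)/20 = 0.26306/20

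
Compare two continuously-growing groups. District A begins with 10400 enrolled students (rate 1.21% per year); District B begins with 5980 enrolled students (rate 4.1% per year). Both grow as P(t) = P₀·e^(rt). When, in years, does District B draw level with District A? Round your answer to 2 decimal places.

10400·e^(0.0121t) = 5980·e^(0.041t)
10400/5980 = e^((0.041 − 0.0121)t) → ln(1.73913) = 0.0289·t
t = 0.55339 / 0.0289

t ≈ 19.15 years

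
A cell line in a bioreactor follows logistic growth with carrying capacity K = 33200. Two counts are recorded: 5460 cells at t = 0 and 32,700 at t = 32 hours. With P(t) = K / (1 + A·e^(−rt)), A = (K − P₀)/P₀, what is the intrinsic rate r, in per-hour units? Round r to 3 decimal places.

r ≈ 0.181 per hour

A = (33200 − 5460)/5460 = 5.08059
32700 = 33200/(1 + 5.08059·e^(−r·32)) → e^(−32r) = (1.01529 − 1)/5.08059 = 0.00301
r = −ln(0.00301)/32 = 5.80595/32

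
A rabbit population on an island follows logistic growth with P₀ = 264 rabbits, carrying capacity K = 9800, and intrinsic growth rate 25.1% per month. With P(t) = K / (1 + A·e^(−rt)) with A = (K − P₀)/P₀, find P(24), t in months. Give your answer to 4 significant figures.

≈ 9,012 rabbits

A = (9800 − 264)/264 = 36.12121
P(24) = 9800 / (1 + 36.12121·e^(−0.251·24)) = 9800 / (1 + 36.12121·0.00242)
= 9800 / 1.08741 ≈ 9012.22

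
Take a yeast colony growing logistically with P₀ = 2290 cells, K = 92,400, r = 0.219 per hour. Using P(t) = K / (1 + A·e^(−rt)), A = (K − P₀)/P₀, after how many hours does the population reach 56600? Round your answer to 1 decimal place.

A = (92400 − 2290)/2290 = 39.34934
56600 = 92400/(1 + 39.34934·e^(−0.219t)) → 1 + 39.34934·e^(−0.219t) = 1.63251
e^(−0.219t) = 0.016074 → t = ln(62.21153)/0.219 = 4.13054/0.219

t ≈ 18.9 hours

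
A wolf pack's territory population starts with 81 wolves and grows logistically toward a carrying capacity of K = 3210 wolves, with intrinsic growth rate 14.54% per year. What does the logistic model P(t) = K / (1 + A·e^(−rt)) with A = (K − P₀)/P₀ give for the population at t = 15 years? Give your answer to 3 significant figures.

A = (3210 − 81)/81 = 38.62963
P(15) = 3210 / (1 + 38.62963·e^(−0.1454·15)) = 3210 / (1 + 38.62963·0.112929)
= 3210 / 5.36239 ≈ 598.61

≈ 599 wolves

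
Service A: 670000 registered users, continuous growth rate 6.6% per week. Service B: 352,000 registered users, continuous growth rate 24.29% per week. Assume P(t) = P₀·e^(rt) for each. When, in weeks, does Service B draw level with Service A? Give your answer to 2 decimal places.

670000·e^(0.066t) = 352000·e^(0.2429t)
670000/352000 = e^((0.2429 − 0.066)t) → ln(1.90341) = 0.1769·t
t = 0.64365 / 0.1769

t ≈ 3.64 weeks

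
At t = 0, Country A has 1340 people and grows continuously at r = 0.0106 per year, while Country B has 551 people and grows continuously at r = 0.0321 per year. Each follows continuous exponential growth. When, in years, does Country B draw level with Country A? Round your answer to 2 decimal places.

1340·e^(0.0106t) = 551·e^(0.0321t)
1340/551 = e^((0.0321 − 0.0106)t) → ln(2.43194) = 0.0215·t
t = 0.88869 / 0.0215

t ≈ 41.33 years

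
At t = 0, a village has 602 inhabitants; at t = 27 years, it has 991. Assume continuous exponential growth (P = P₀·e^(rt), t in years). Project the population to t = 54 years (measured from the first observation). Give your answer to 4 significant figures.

≈ 1,631 inhabitants

r = ln(991/602) / 27 ≈ 0.018461 per year
P(54) = 602 · e^(0.018461·54) = 602 · 2.70991 ≈ 1631.36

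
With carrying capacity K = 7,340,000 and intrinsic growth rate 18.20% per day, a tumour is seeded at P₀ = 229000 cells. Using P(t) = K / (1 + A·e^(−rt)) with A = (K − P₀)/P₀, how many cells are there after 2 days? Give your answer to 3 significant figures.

A = (7340000 − 229000)/229000 = 31.0524
P(2) = 7340000 / (1 + 31.0524·e^(−0.182·2)) = 7340000 / (1 + 31.0524·0.694891)
= 7340000 / 22.57804 ≈ 325094.64

≈ 325,000 cells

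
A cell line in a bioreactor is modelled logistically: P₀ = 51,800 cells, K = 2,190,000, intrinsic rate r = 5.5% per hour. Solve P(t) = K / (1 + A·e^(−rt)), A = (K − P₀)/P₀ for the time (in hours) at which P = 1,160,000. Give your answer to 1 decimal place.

t ≈ 69.8 hours

A = (2190000 − 51800)/51800 = 41.27799
1160000 = 2190000/(1 + 41.27799·e^(−0.055t)) → 1 + 41.27799·e^(−0.055t) = 1.88793
e^(−0.055t) = 0.021511 → t = ln(46.48784)/0.055 = 3.83919/0.055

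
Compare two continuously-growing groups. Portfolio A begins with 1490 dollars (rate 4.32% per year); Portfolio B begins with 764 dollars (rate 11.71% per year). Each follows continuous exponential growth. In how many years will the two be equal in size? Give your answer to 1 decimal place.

t ≈ 9.0 years

1490·e^(0.0432t) = 764·e^(0.1171t)
1490/764 = e^((0.1171 − 0.0432)t) → ln(1.95026) = 0.0739·t
t = 0.66796 / 0.0739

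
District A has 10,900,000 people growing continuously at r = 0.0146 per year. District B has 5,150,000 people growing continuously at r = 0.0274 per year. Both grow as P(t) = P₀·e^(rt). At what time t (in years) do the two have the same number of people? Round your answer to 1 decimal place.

t ≈ 58.6 years

10900000·e^(0.0146t) = 5150000·e^(0.0274t)
10900000/5150000 = e^((0.0274 − 0.0146)t) → ln(2.1165) = 0.0128·t
t = 0.74977 / 0.0128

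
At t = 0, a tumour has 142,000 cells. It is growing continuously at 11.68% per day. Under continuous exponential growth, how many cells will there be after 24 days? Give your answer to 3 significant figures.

≈ 2,340,000 cells

P(24) = 142000 · e^(0.1168·24) = 142000 · e^(2.8032)
= 142000 · 16.49735 ≈ 2342624.26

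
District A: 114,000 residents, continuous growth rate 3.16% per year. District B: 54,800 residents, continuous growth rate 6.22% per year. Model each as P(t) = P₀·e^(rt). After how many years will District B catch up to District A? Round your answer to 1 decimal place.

114000·e^(0.0316t) = 54800·e^(0.0622t)
114000/54800 = e^((0.0622 − 0.0316)t) → ln(2.08029) = 0.0306·t
t = 0.73251 / 0.0306

t ≈ 23.9 years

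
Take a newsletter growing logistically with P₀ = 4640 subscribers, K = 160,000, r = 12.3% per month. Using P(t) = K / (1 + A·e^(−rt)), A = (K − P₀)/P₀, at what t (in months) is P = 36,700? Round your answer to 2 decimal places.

t ≈ 18.69 months

A = (160000 − 4640)/4640 = 33.48276
36700 = 160000/(1 + 33.48276·e^(−0.123t)) → 1 + 33.48276·e^(−0.123t) = 4.35967
e^(−0.123t) = 0.10034 → t = ln(9.96608)/0.123 = 2.29919/0.123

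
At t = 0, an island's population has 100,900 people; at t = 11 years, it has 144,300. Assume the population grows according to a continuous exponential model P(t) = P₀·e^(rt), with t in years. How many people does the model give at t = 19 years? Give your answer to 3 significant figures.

r = ln(144300/100900) / 11 ≈ 0.032524 per year
P(19) = 100900 · e^(0.032524·19) = 100900 · 1.85513 ≈ 187183.02

≈ 187,000 people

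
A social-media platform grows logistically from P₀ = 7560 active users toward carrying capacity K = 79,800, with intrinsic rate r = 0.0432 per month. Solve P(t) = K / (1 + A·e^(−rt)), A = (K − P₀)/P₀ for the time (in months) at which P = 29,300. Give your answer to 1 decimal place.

t ≈ 39.6 months

A = (79800 − 7560)/7560 = 9.55556
29300 = 79800/(1 + 9.55556·e^(−0.0432t)) → 1 + 9.55556·e^(−0.0432t) = 2.72355
e^(−0.0432t) = 0.180371 → t = ln(5.54411)/0.0432 = 1.71274/0.0432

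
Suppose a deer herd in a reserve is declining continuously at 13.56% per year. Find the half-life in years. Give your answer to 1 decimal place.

half-life ≈ 5.1 years

half-life = ln(2) / |r| = 0.69315 / 0.1356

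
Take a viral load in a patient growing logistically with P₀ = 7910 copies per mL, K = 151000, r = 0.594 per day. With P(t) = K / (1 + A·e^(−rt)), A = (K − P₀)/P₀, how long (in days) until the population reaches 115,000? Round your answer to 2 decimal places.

A = (151000 − 7910)/7910 = 18.08976
115000 = 151000/(1 + 18.08976·e^(−0.594t)) → 1 + 18.08976·e^(−0.594t) = 1.31304
e^(−0.594t) = 0.017305 → t = ln(57.78673)/0.594 = 4.05676/0.594

t ≈ 6.83 days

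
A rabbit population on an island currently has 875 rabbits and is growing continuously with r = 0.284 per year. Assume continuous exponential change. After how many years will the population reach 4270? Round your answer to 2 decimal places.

4270 = 875 · e^(0.284·t)
t = ln(4270/875) / 0.284 = ln(4.88) / 0.284 = 1.58515 / 0.284

t ≈ 5.58 years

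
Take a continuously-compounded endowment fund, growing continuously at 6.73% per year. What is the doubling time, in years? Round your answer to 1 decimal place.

doubling time = ln(2) / |r| = 0.69315 / 0.0673

doubling time ≈ 10.3 years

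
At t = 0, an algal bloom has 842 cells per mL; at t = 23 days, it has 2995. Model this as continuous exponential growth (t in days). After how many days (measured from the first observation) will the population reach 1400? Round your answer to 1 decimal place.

r = ln(2995/842) / 23 ≈ 0.05517 per day
t = ln(1400/842) / r = 0.50845 / 0.05517 ≈ 9.216

t ≈ 9.2 days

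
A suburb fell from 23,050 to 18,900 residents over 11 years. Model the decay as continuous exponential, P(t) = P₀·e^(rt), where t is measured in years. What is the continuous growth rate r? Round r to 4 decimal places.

r ≈ -0.0180 per year

18900 = 23050 · e^(r·11)
e^(11r) = 18900/23050 = 0.81996
r = ln(0.81996) / 11 = -0.1985 / 11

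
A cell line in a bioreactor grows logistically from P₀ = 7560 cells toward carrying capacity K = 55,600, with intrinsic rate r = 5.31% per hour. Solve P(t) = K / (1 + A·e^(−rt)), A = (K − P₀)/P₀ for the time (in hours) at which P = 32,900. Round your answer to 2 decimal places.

t ≈ 41.81 hours

A = (55600 − 7560)/7560 = 6.3545
32900 = 55600/(1 + 6.3545·e^(−0.0531t)) → 1 + 6.3545·e^(−0.0531t) = 1.68997
e^(−0.0531t) = 0.10858 → t = ln(9.20982)/0.0531 = 2.22027/0.0531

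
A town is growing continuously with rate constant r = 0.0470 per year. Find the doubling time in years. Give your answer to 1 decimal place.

doubling time = ln(2) / |r| = 0.69315 / 0.047

doubling time ≈ 14.7 years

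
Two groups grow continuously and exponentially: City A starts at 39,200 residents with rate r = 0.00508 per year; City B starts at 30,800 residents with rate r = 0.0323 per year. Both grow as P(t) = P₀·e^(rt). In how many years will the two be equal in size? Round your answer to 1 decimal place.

t ≈ 8.9 years

39200·e^(0.00508t) = 30800·e^(0.0323t)
39200/30800 = e^((0.0323 − 0.00508)t) → ln(1.27273) = 0.02722·t
t = 0.24116 / 0.02722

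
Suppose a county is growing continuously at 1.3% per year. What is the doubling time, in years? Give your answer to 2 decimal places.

doubling time ≈ 53.32 years

doubling time = ln(2) / |r| = 0.69315 / 0.013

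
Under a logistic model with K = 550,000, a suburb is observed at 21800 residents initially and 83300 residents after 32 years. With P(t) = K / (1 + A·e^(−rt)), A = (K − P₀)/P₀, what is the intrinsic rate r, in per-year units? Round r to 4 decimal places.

r ≈ 0.0458 per year

A = (550000 − 21800)/21800 = 24.22936
83300 = 550000/(1 + 24.22936·e^(−r·32)) → e^(−32r) = (6.60264 − 1)/24.22936 = 0.231234
r = −ln(0.231234)/32 = 1.46433/32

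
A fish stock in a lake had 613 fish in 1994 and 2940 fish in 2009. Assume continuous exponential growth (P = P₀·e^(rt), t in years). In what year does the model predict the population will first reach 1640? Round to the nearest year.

year 2003

r = ln(2940/613) / 15 = 1.5678/15 ≈ 0.10452 per year
t = ln(1640/613) / r = 0.98409/0.10452 ≈ 9.42 years after 1994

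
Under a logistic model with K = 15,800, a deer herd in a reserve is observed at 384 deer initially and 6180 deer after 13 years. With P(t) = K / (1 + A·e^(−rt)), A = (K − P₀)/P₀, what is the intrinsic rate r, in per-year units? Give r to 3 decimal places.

A = (15800 − 384)/384 = 40.14583
6180 = 15800/(1 + 40.14583·e^(−r·13)) → e^(−13r) = (2.55663 − 1)/40.14583 = 0.038774
r = −ln(0.038774)/13 = 3.24999/13

r ≈ 0.250 per year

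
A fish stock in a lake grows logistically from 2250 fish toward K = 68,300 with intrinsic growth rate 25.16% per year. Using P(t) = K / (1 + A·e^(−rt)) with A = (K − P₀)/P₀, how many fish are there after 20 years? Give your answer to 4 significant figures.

A = (68300 − 2250)/2250 = 29.35556
P(20) = 68300 / (1 + 29.35556·e^(−0.2516·20)) = 68300 / (1 + 29.35556·0.006526)
= 68300 / 1.19157 ≈ 57319.48

≈ 57,320 fish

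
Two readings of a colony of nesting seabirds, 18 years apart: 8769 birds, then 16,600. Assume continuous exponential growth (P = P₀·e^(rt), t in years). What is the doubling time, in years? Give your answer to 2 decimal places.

doubling time ≈ 19.55 years

r = ln(16600/8769) / 18 = ln(1.89303) / 18 ≈ 0.035454 per year
doubling time = ln 2 / |r| = 0.69315 / 0.035454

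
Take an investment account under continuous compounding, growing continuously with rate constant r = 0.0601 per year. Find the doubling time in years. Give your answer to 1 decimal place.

doubling time ≈ 11.5 years

doubling time = ln(2) / |r| = 0.69315 / 0.0601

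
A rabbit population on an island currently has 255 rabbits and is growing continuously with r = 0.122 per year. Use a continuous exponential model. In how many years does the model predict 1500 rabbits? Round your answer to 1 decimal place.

1500 = 255 · e^(0.122·t)
t = ln(1500/255) / 0.122 = ln(5.88235) / 0.122 = 1.77196 / 0.122

t ≈ 14.5 years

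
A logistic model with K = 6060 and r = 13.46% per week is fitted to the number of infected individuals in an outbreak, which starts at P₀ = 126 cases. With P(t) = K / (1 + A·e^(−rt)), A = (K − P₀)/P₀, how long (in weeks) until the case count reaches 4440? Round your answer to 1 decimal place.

A = (6060 − 126)/126 = 47.09524
4440 = 6060/(1 + 47.09524·e^(−0.1346t)) → 1 + 47.09524·e^(−0.1346t) = 1.36486
e^(−0.1346t) = 0.007747 → t = ln(129.07584)/0.1346 = 4.8604/0.1346

t ≈ 36.1 weeks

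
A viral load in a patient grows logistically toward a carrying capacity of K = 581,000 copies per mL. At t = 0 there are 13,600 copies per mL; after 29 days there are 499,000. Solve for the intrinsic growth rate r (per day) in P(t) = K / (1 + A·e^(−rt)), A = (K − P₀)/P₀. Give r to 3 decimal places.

A = (581000 − 13600)/13600 = 41.72059
499000 = 581000/(1 + 41.72059·e^(−r·29)) → e^(−29r) = (1.16433 − 1)/41.72059 = 0.003939
r = −ln(0.003939)/29 = 5.53688/29

r ≈ 0.191 per day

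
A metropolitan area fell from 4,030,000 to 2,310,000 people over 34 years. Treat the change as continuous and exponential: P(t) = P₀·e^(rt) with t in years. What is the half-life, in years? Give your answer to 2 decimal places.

half-life ≈ 42.35 years

r = ln(2310000/4030000) / 34 = ln(0.5732) / 34 ≈ -0.016368 per year
half-life = ln 2 / |r| = 0.69315 / 0.016368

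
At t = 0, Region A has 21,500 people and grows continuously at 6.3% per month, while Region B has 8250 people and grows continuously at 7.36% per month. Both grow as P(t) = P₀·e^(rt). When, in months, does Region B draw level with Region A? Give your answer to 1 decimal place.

t ≈ 90.4 months

21500·e^(0.063t) = 8250·e^(0.0736t)
21500/8250 = e^((0.0736 − 0.063)t) → ln(2.60606) = 0.0106·t
t = 0.95784 / 0.0106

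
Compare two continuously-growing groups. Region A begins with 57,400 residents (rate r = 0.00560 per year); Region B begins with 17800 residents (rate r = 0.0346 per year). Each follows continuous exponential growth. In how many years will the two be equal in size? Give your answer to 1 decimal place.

t ≈ 40.4 years

57400·e^(0.0056t) = 17800·e^(0.0346t)
57400/17800 = e^((0.0346 − 0.0056)t) → ln(3.22472) = 0.029·t
t = 1.17085 / 0.029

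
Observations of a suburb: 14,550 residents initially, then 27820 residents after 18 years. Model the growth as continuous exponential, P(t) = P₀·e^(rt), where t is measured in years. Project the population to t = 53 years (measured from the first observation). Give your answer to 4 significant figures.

≈ 98,110 residents

r = ln(27820/14550) / 18 ≈ 0.036009 per year
P(53) = 14550 · e^(0.036009·53) = 14550 · 6.74286 ≈ 98108.54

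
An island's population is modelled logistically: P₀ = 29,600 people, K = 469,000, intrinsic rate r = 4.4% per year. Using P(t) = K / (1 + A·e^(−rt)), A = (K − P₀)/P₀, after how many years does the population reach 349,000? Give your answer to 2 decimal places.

A = (469000 − 29600)/29600 = 14.84459
349000 = 469000/(1 + 14.84459·e^(−0.044t)) → 1 + 14.84459·e^(−0.044t) = 1.34384
e^(−0.044t) = 0.023163 → t = ln(43.17303)/0.044 = 3.76522/0.044

t ≈ 85.57 years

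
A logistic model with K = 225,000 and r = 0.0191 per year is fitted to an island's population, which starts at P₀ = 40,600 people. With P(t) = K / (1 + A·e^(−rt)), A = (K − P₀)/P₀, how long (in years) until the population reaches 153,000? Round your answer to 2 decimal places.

t ≈ 118.70 years

A = (225000 − 40600)/40600 = 4.54187
153000 = 225000/(1 + 4.54187·e^(−0.0191t)) → 1 + 4.54187·e^(−0.0191t) = 1.47059
e^(−0.0191t) = 0.103611 → t = ln(9.65148)/0.0191 = 2.26711/0.0191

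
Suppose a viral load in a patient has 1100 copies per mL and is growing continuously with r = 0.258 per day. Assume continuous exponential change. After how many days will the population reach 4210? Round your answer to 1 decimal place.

4210 = 1100 · e^(0.258·t)
t = ln(4210/1100) / 0.258 = ln(3.82727) / 0.258 = 1.34215 / 0.258

t ≈ 5.2 days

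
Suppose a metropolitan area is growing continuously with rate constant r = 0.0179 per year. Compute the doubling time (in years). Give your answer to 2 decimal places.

doubling time = ln(2) / |r| = 0.69315 / 0.0179

doubling time ≈ 38.72 years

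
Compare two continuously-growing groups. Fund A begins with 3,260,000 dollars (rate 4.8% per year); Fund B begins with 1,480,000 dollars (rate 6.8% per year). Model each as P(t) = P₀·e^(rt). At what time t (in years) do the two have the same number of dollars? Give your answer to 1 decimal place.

t ≈ 39.5 years

3260000·e^(0.048t) = 1480000·e^(0.068t)
3260000/1480000 = e^((0.068 − 0.048)t) → ln(2.2027) = 0.02·t
t = 0.78969 / 0.02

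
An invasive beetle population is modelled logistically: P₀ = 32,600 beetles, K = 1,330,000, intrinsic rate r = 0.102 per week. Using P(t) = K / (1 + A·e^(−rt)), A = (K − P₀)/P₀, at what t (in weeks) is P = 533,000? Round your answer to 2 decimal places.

A = (1330000 − 32600)/32600 = 39.79755
533000 = 1330000/(1 + 39.79755·e^(−0.102t)) → 1 + 39.79755·e^(−0.102t) = 2.49531
e^(−0.102t) = 0.037573 → t = ln(26.61492)/0.102 = 3.28147/0.102

t ≈ 32.17 weeks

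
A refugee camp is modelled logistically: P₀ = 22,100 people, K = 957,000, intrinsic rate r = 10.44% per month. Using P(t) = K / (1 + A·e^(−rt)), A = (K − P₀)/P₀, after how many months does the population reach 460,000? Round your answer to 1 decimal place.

t ≈ 35.1 months

A = (957000 − 22100)/22100 = 42.30317
460000 = 957000/(1 + 42.30317·e^(−0.1044t)) → 1 + 42.30317·e^(−0.1044t) = 2.08043
e^(−0.1044t) = 0.02554 → t = ln(39.15384)/0.1044 = 3.6675/0.1044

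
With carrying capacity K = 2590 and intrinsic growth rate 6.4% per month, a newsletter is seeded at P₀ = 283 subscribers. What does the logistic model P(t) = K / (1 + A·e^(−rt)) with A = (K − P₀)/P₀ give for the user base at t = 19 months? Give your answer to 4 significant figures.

≈ 758.1 subscribers

A = (2590 − 283)/283 = 8.15194
P(19) = 2590 / (1 + 8.15194·e^(−0.064·19)) = 2590 / (1 + 8.15194·0.296413)
= 2590 / 3.41635 ≈ 758.12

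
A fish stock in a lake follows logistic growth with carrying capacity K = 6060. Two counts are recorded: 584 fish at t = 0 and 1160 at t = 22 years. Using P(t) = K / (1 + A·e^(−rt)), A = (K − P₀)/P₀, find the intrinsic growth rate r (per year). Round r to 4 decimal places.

A = (6060 − 584)/584 = 9.37671
1160 = 6060/(1 + 9.37671·e^(−r·22)) → e^(−22r) = (5.22414 − 1)/9.37671 = 0.450492
r = −ln(0.450492)/22 = 0.79741/22

r ≈ 0.0362 per year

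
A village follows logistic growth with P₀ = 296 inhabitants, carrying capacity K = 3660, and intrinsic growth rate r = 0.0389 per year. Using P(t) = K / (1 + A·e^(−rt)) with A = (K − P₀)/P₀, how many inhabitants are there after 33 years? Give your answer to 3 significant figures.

A = (3660 − 296)/296 = 11.36486
P(33) = 3660 / (1 + 11.36486·e^(−0.0389·33)) = 3660 / (1 + 11.36486·0.27701)
= 3660 / 4.14819 ≈ 882.31

≈ 882 inhabitants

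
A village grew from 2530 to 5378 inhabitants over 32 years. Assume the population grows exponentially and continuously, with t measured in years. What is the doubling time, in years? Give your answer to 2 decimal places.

doubling time ≈ 29.41 years

r = ln(5378/2530) / 32 = ln(2.12569) / 32 ≈ 0.023566 per year
doubling time = ln 2 / |r| = 0.69315 / 0.023566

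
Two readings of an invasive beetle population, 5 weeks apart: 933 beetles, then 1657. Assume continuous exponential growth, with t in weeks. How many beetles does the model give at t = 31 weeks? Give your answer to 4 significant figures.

r = ln(1657/933) / 5 ≈ 0.114872 per week
P(31) = 933 · e^(0.114872·31) = 933 · 35.19925 ≈ 32840.9

≈ 32,840 beetles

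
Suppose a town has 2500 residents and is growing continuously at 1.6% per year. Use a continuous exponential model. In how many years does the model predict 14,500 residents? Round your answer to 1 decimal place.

t ≈ 109.9 years

14500 = 2500 · e^(0.016·t)
t = ln(14500/2500) / 0.016 = ln(5.8) / 0.016 = 1.75786 / 0.016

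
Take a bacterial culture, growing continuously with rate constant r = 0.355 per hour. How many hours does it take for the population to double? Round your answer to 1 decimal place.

doubling time = ln(2) / |r| = 0.69315 / 0.355

doubling time ≈ 2.0 hours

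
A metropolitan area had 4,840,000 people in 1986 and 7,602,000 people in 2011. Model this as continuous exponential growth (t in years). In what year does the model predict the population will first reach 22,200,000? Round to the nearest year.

year 2070

r = ln(7602000/4840000) / 25 = 0.4515/25 ≈ 0.01806 per year
t = ln(22200000/4840000) / r = 1.52318/0.01806 ≈ 84.34 years after 1986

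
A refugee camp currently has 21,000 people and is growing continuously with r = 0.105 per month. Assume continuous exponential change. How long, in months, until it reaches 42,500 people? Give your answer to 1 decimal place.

42500 = 21000 · e^(0.105·t)
t = ln(42500/21000) / 0.105 = ln(2.02381) / 0.105 = 0.70498 / 0.105

t ≈ 6.7 months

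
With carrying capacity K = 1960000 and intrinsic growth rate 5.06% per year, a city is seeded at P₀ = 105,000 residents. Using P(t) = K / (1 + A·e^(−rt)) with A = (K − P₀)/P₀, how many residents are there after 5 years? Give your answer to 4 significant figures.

≈ 133,200 residents

A = (1960000 − 105000)/105000 = 17.66667
P(5) = 1960000 / (1 + 17.66667·e^(−0.0506·5)) = 1960000 / (1 + 17.66667·0.776468)
= 1960000 / 14.7176 ≈ 133173.89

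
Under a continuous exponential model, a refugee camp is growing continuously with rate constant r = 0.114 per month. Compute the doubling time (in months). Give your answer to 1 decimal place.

doubling time = ln(2) / |r| = 0.69315 / 0.114

doubling time ≈ 6.1 months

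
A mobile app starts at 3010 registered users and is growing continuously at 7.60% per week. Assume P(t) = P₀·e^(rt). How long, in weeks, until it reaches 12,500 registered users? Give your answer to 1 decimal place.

t ≈ 18.7 weeks

12500 = 3010 · e^(0.076·t)
t = ln(12500/3010) / 0.076 = ln(4.15282) / 0.076 = 1.42379 / 0.076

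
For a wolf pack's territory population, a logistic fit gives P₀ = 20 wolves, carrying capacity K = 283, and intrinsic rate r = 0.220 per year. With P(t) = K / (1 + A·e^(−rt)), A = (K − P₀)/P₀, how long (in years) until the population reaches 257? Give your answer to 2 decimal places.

t ≈ 22.12 years

A = (283 − 20)/20 = 13.15
257 = 283/(1 + 13.15·e^(−0.22t)) → 1 + 13.15·e^(−0.22t) = 1.10117
e^(−0.22t) = 0.007693 → t = ln(129.98269)/0.22 = 4.8674/0.22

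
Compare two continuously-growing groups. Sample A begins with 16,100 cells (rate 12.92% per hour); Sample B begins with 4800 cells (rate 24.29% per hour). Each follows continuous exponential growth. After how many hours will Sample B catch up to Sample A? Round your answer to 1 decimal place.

t ≈ 10.6 hours

16100·e^(0.1292t) = 4800·e^(0.2429t)
16100/4800 = e^((0.2429 − 0.1292)t) → ln(3.35417) = 0.1137·t
t = 1.2102 / 0.1137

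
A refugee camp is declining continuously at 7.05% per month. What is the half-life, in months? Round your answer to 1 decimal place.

half-life = ln(2) / |r| = 0.69315 / 0.0705

half-life ≈ 9.8 months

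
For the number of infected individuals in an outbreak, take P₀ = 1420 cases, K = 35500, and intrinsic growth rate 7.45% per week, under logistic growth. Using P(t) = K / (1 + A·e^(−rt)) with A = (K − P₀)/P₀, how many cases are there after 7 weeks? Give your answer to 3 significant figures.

≈ 2,330 cases

A = (35500 − 1420)/1420 = 24
P(7) = 35500 / (1 + 24·e^(−0.0745·7)) = 35500 / (1 + 24·0.593629)
= 35500 / 15.24711 ≈ 2328.31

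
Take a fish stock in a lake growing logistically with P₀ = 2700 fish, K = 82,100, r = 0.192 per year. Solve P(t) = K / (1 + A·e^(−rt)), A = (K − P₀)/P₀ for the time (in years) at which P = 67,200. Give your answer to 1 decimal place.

t ≈ 25.5 years

A = (82100 − 2700)/2700 = 29.40741
67200 = 82100/(1 + 29.40741·e^(−0.192t)) → 1 + 29.40741·e^(−0.192t) = 1.22173
e^(−0.192t) = 0.00754 → t = ln(132.62938)/0.192 = 4.88756/0.192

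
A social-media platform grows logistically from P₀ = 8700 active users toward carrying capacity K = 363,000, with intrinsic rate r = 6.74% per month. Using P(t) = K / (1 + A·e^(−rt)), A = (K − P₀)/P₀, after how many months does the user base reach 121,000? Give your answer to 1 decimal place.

A = (363000 − 8700)/8700 = 40.72414
121000 = 363000/(1 + 40.72414·e^(−0.0674t)) → 1 + 40.72414·e^(−0.0674t) = 3
e^(−0.0674t) = 0.049111 → t = ln(20.36207)/0.0674 = 3.01367/0.0674

t ≈ 44.7 months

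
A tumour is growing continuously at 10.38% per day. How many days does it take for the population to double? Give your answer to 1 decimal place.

doubling time = ln(2) / |r| = 0.69315 / 0.1038

doubling time ≈ 6.7 days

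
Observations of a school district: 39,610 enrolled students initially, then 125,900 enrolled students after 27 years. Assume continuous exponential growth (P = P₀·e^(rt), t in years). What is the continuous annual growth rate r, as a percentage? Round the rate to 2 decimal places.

125900 = 39610 · e^(r·27)
e^(27r) = 125900/39610 = 3.17849
r = ln(3.17849) / 27 = 1.15641 / 27

r ≈ 4.28% per year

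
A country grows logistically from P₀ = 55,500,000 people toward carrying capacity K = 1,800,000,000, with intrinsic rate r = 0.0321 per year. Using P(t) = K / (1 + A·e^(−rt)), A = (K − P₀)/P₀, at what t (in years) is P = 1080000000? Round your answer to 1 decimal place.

A = (1800000000 − 55500000)/55500000 = 31.43243
1080000000 = 1800000000/(1 + 31.43243·e^(−0.0321t)) → 1 + 31.43243·e^(−0.0321t) = 1.66667
e^(−0.0321t) = 0.02121 → t = ln(47.14865)/0.0321 = 3.85331/0.0321

t ≈ 120.0 years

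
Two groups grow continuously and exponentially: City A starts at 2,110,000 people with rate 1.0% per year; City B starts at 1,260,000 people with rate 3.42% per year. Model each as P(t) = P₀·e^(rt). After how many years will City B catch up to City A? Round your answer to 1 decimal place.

t ≈ 21.3 years

2110000·e^(0.01t) = 1260000·e^(0.0342t)
2110000/1260000 = e^((0.0342 − 0.01)t) → ln(1.6746) = 0.0242·t
t = 0.51558 / 0.0242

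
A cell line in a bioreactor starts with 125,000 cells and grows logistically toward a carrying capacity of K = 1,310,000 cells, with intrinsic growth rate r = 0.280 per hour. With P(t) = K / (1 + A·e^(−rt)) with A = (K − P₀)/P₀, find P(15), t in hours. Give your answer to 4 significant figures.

A = (1310000 − 125000)/125000 = 9.48
P(15) = 1310000 / (1 + 9.48·e^(−0.28·15)) = 1310000 / (1 + 9.48·0.014996)
= 1310000 / 1.14216 ≈ 1146951.58

≈ 1,147,000 cells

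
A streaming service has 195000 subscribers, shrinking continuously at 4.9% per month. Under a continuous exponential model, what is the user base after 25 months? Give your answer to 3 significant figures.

≈ 57,300 subscribers

P(25) = 195000 · e^(-0.049·25) = 195000 · e^(-1.225)
= 195000 · 0.29376 ≈ 57282.75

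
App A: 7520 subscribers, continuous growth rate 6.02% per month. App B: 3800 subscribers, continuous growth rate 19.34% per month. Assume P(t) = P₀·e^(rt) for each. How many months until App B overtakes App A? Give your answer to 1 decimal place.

7520·e^(0.0602t) = 3800·e^(0.1934t)
7520/3800 = e^((0.1934 − 0.0602)t) → ln(1.97895) = 0.1332·t
t = 0.68257 / 0.1332

t ≈ 5.1 months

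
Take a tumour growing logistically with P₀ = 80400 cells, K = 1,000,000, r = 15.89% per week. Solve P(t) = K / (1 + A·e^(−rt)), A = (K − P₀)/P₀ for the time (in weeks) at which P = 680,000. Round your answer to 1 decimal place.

A = (1000000 − 80400)/80400 = 11.43781
680000 = 1000000/(1 + 11.43781·e^(−0.1589t)) → 1 + 11.43781·e^(−0.1589t) = 1.47059
e^(−0.1589t) = 0.041143 → t = ln(24.30535)/0.1589 = 3.1907/0.1589

t ≈ 20.1 weeks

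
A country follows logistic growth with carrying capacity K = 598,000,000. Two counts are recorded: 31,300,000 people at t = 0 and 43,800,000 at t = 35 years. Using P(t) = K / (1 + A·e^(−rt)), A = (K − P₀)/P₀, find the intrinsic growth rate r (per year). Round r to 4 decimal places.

r ≈ 0.0102 per year

A = (598000000 − 31300000)/31300000 = 18.10543
43800000 = 598000000/(1 + 18.10543·e^(−r·35)) → e^(−35r) = (13.65297 − 1)/18.10543 = 0.698849
r = −ln(0.698849)/35 = 0.35832/35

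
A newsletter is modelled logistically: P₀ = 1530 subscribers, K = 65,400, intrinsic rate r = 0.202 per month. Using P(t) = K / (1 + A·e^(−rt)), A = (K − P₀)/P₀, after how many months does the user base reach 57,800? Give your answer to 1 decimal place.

A = (65400 − 1530)/1530 = 41.7451
57800 = 65400/(1 + 41.7451·e^(−0.202t)) → 1 + 41.7451·e^(−0.202t) = 1.13149
e^(−0.202t) = 0.00315 → t = ln(317.48246)/0.202 = 5.76042/0.202

t ≈ 28.5 months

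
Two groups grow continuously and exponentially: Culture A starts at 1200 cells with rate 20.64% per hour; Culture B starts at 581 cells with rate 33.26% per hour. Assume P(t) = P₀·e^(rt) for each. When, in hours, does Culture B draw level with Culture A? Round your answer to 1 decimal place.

t ≈ 5.7 hours

1200·e^(0.2064t) = 581·e^(0.3326t)
1200/581 = e^((0.3326 − 0.2064)t) → ln(2.0654) = 0.1262·t
t = 0.72533 / 0.1262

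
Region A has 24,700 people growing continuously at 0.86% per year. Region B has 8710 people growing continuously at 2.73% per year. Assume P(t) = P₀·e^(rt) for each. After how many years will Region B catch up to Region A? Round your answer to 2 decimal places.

t ≈ 55.74 years

24700·e^(0.0086t) = 8710·e^(0.0273t)
24700/8710 = e^((0.0273 − 0.0086)t) → ln(2.83582) = 0.0187·t
t = 1.04233 / 0.0187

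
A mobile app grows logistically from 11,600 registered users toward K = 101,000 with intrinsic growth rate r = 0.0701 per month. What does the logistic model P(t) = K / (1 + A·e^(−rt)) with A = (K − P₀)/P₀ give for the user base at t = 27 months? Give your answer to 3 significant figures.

≈ 46,700 registered users

A = (101000 − 11600)/11600 = 7.7069
P(27) = 101000 / (1 + 7.7069·e^(−0.0701·27)) = 101000 / (1 + 7.7069·0.150664)
= 101000 / 2.16116 ≈ 46734.26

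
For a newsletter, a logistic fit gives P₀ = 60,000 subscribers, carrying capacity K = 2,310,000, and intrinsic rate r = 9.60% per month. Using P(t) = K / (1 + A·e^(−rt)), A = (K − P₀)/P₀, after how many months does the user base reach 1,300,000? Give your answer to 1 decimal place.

A = (2310000 − 60000)/60000 = 37.5
1300000 = 2310000/(1 + 37.5·e^(−0.096t)) → 1 + 37.5·e^(−0.096t) = 1.77692
e^(−0.096t) = 0.020718 → t = ln(48.26733)/0.096 = 3.87675/0.096

t ≈ 40.4 months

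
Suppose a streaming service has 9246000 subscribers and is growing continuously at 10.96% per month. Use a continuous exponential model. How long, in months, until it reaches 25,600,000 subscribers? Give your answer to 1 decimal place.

t ≈ 9.3 months

25600000 = 9246000 · e^(0.1096·t)
t = ln(25600000/9246000) / 0.1096 = ln(2.76876) / 0.1096 = 1.0184 / 0.1096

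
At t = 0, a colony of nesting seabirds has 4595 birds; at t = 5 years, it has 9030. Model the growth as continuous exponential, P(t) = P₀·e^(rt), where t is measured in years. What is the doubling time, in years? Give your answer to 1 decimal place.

r = ln(9030/4595) / 5 = ln(1.96518) / 5 ≈ 0.135117 per year
doubling time = ln 2 / |r| = 0.69315 / 0.135117

doubling time ≈ 5.1 years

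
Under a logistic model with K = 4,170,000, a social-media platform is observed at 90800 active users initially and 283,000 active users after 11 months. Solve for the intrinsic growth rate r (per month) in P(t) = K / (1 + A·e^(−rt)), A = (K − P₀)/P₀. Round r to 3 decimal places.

r ≈ 0.108 per month

A = (4170000 − 90800)/90800 = 44.92511
283000 = 4170000/(1 + 44.92511·e^(−r·11)) → e^(−11r) = (14.73498 − 1)/44.92511 = 0.305731
r = −ln(0.305731)/11 = 1.18505/11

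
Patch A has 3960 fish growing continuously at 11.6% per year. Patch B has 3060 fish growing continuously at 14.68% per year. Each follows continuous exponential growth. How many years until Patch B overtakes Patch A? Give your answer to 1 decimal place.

3960·e^(0.116t) = 3060·e^(0.1468t)
3960/3060 = e^((0.1468 − 0.116)t) → ln(1.29412) = 0.0308·t
t = 0.25783 / 0.0308

t ≈ 8.4 years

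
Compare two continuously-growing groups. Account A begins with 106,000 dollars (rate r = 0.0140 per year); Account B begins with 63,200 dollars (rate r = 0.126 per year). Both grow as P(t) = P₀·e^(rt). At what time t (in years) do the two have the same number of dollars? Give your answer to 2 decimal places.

t ≈ 4.62 years

106000·e^(0.014t) = 63200·e^(0.126t)
106000/63200 = e^((0.126 − 0.014)t) → ln(1.67722) = 0.112·t
t = 0.51713 / 0.112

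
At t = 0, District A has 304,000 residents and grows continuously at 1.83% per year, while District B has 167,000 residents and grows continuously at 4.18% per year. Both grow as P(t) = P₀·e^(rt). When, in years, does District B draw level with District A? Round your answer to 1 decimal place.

304000·e^(0.0183t) = 167000·e^(0.0418t)
304000/167000 = e^((0.0418 − 0.0183)t) → ln(1.82036) = 0.0235·t
t = 0.59903 / 0.0235

t ≈ 25.5 years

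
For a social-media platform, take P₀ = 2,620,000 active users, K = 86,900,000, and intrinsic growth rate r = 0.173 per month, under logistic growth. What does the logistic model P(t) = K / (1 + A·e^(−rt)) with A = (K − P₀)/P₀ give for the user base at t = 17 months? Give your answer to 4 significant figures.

A = (86900000 − 2620000)/2620000 = 32.16794
P(17) = 86900000 / (1 + 32.16794·e^(−0.173·17)) = 86900000 / (1 + 32.16794·0.052813)
= 86900000 / 2.69888 ≈ 32198520.12

≈ 32,200,000 active users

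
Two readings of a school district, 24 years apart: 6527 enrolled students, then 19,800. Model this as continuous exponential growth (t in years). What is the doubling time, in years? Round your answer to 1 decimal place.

r = ln(19800/6527) / 24 = ln(3.03355) / 24 ≈ 0.046239 per year
doubling time = ln 2 / |r| = 0.69315 / 0.046239

doubling time ≈ 15.0 years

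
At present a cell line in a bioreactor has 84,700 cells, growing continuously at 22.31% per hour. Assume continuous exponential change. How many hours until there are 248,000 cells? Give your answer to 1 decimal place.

t ≈ 4.8 hours

248000 = 84700 · e^(0.2231·t)
t = ln(248000/84700) / 0.2231 = ln(2.92798) / 0.2231 = 1.07431 / 0.2231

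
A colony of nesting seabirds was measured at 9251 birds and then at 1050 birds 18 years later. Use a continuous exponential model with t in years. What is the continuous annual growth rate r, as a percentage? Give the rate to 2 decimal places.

r ≈ -12.09% per year

1050 = 9251 · e^(r·18)
e^(18r) = 1050/9251 = 0.1135
r = ln(0.1135) / 18 = -2.17594 / 18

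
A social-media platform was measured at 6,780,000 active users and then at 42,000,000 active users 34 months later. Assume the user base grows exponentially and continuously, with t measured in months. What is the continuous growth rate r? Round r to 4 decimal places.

r ≈ 0.0536 per month

42000000 = 6780000 · e^(r·34)
e^(34r) = 42000000/6780000 = 6.19469
r = ln(6.19469) / 34 = 1.82369 / 34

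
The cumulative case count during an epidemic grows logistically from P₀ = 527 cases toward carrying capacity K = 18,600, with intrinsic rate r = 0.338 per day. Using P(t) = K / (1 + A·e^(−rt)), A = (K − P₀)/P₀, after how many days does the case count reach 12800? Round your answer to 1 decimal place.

A = (18600 − 527)/527 = 34.29412
12800 = 18600/(1 + 34.29412·e^(−0.338t)) → 1 + 34.29412·e^(−0.338t) = 1.45312
e^(−0.338t) = 0.013213 → t = ln(75.68357)/0.338 = 4.32656/0.338

t ≈ 12.8 days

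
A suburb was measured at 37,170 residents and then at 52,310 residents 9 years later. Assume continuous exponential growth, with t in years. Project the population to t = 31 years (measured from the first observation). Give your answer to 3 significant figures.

≈ 121,000 residents

r = ln(52310/37170) / 9 ≈ 0.037965 per year
P(31) = 37170 · e^(0.037965·31) = 37170 · 3.24436 ≈ 120592.72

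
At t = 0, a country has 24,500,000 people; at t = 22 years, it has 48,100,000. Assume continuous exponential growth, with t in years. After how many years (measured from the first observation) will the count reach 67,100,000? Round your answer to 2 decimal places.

r = ln(48100000/24500000) / 22 ≈ 0.030664 per year
t = ln(67100000/24500000) / r = 1.00751 / 0.030664 ≈ 32.856

t ≈ 32.86 years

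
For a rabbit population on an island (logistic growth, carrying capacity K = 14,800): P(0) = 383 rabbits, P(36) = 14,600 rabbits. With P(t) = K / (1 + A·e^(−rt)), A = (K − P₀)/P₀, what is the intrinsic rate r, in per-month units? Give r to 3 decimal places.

A = (14800 − 383)/383 = 37.6423
14600 = 14800/(1 + 37.6423·e^(−r·36)) → e^(−36r) = (1.0137 − 1)/37.6423 = 0.000364
r = −ln(0.000364)/36 = 7.91859/36

r ≈ 0.220 per month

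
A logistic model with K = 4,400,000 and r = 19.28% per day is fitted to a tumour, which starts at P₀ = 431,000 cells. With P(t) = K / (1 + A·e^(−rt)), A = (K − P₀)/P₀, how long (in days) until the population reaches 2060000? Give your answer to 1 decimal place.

A = (4400000 − 431000)/431000 = 9.20882
2060000 = 4400000/(1 + 9.20882·e^(−0.1928t)) → 1 + 9.20882·e^(−0.1928t) = 2.13592
e^(−0.1928t) = 0.123352 → t = ln(8.10691)/0.1928 = 2.09272/0.1928

t ≈ 10.9 days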